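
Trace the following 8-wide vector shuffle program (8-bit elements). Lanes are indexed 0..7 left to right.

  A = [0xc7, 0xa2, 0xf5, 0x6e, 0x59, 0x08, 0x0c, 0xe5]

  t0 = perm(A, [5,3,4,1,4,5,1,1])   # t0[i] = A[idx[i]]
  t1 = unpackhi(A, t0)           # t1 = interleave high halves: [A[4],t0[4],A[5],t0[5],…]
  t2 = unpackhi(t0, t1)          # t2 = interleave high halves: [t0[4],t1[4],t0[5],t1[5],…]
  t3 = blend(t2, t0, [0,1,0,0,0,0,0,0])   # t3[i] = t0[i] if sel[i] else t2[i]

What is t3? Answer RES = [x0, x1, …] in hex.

RES = [ 0x59  0x6e  0x08  0xa2  0xa2  0xe5  0xa2  0xa2 ]

→ t0 |08|6e|59|a2|59|08|a2|a2|
→ t1 |59|59|08|08|0c|a2|e5|a2|
→ t2 |59|0c|08|a2|a2|e5|a2|a2|
→ t3 |59|6e|08|a2|a2|e5|a2|a2|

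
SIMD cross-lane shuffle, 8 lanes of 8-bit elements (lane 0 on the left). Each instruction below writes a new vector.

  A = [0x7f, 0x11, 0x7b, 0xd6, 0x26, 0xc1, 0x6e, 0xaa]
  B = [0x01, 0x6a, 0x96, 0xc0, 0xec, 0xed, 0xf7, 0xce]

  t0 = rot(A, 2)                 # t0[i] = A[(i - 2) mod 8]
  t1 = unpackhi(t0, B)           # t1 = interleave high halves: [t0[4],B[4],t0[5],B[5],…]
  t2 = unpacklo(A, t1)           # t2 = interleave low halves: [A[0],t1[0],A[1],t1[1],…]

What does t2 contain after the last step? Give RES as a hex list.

RES = [ 0x7f  0x7b  0x11  0xec  0x7b  0xd6  0xd6  0xed ]

t0 = [0x6e, 0xaa, 0x7f, 0x11, 0x7b, 0xd6, 0x26, 0xc1]
t1 = [0x7b, 0xec, 0xd6, 0xed, 0x26, 0xf7, 0xc1, 0xce]
t2 = [0x7f, 0x7b, 0x11, 0xec, 0x7b, 0xd6, 0xd6, 0xed]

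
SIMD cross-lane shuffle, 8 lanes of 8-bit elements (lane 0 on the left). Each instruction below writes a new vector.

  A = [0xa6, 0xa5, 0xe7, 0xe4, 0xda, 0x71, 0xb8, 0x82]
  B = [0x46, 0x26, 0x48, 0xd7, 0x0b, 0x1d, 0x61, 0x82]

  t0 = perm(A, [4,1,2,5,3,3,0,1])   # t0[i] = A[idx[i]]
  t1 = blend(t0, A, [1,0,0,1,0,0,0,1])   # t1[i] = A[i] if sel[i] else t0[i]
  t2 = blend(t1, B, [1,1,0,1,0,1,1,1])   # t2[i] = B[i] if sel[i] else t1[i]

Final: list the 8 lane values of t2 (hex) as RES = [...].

  t0: da a5 e7 71 e4 e4 a6 a5
  t1: a6 a5 e7 e4 e4 e4 a6 82
  t2: 46 26 e7 d7 e4 1d 61 82

RES = [ 0x46  0x26  0xe7  0xd7  0xe4  0x1d  0x61  0x82 ]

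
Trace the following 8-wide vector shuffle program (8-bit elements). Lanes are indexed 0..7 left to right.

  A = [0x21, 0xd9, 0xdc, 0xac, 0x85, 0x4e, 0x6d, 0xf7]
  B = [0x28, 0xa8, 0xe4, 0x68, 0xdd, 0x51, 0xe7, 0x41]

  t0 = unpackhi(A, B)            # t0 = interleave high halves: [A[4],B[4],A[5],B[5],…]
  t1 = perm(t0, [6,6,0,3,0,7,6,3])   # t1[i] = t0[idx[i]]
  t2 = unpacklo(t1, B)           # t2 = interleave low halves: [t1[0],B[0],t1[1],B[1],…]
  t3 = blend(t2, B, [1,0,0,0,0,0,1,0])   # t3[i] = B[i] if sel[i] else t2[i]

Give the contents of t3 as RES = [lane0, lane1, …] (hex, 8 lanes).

  t0: 85 dd 4e 51 6d e7 f7 41
  t1: f7 f7 85 51 85 41 f7 51
  t2: f7 28 f7 a8 85 e4 51 68
  t3: 28 28 f7 a8 85 e4 e7 68

RES = [0x28, 0x28, 0xf7, 0xa8, 0x85, 0xe4, 0xe7, 0x68]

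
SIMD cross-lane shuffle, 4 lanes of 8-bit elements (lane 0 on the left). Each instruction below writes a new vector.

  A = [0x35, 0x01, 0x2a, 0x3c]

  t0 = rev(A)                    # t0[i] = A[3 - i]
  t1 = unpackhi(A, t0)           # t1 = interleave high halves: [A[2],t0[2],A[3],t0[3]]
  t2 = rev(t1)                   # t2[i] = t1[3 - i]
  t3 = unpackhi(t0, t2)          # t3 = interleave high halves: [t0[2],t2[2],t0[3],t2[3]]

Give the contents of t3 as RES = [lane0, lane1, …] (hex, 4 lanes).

RES = [0x01, 0x01, 0x35, 0x2a]

t0 = [0x3c, 0x2a, 0x01, 0x35]
t1 = [0x2a, 0x01, 0x3c, 0x35]
t2 = [0x35, 0x3c, 0x01, 0x2a]
t3 = [0x01, 0x01, 0x35, 0x2a]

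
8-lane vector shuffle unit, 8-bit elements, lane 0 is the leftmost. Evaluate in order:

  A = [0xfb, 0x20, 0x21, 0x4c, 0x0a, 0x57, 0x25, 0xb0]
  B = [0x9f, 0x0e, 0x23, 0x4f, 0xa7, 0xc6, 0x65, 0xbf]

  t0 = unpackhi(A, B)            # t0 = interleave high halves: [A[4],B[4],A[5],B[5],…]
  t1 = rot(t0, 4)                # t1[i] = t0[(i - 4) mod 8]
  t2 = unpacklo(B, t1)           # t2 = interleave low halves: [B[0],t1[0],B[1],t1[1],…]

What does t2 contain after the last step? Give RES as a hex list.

RES = [0x9f, 0x25, 0x0e, 0x65, 0x23, 0xb0, 0x4f, 0xbf]

→ t0 |0a|a7|57|c6|25|65|b0|bf|
→ t1 |25|65|b0|bf|0a|a7|57|c6|
→ t2 |9f|25|0e|65|23|b0|4f|bf|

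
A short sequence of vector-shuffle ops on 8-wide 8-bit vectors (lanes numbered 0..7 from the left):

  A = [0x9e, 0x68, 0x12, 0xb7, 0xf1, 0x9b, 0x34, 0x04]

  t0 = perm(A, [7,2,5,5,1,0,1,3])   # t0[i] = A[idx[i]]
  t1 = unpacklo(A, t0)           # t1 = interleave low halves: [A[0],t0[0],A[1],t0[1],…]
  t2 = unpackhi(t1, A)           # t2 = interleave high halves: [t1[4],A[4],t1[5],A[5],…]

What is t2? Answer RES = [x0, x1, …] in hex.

RES = [0x12, 0xf1, 0x9b, 0x9b, 0xb7, 0x34, 0x9b, 0x04]

  t0: 04 12 9b 9b 68 9e 68 b7
  t1: 9e 04 68 12 12 9b b7 9b
  t2: 12 f1 9b 9b b7 34 9b 04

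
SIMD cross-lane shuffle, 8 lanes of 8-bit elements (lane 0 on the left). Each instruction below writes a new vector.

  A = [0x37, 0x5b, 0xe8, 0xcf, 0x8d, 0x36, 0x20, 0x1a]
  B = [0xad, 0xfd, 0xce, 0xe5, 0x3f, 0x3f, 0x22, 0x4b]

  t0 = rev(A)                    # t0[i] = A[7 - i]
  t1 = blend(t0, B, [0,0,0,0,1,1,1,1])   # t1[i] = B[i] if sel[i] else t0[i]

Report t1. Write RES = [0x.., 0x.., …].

→ t0 |1a|20|36|8d|cf|e8|5b|37|
→ t1 |1a|20|36|8d|3f|3f|22|4b|

RES = [ 0x1a  0x20  0x36  0x8d  0x3f  0x3f  0x22  0x4b ]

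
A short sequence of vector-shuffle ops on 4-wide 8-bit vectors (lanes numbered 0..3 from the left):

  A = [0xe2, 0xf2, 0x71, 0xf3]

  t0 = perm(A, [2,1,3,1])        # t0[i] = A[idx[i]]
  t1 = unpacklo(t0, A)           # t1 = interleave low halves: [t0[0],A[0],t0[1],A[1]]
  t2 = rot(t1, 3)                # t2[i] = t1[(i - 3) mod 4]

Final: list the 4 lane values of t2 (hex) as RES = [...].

  t0: 71 f2 f3 f2
  t1: 71 e2 f2 f2
  t2: e2 f2 f2 71

RES = [0xe2, 0xf2, 0xf2, 0x71]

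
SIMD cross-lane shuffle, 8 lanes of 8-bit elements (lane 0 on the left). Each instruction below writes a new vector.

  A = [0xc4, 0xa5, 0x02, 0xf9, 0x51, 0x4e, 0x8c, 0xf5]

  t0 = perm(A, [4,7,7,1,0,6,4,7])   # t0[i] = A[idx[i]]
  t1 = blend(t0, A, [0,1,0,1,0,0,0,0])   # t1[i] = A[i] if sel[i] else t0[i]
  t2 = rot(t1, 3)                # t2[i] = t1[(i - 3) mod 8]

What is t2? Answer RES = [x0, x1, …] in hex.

→ t0 |51|f5|f5|a5|c4|8c|51|f5|
→ t1 |51|a5|f5|f9|c4|8c|51|f5|
→ t2 |8c|51|f5|51|a5|f5|f9|c4|

RES = [ 0x8c  0x51  0xf5  0x51  0xa5  0xf5  0xf9  0xc4 ]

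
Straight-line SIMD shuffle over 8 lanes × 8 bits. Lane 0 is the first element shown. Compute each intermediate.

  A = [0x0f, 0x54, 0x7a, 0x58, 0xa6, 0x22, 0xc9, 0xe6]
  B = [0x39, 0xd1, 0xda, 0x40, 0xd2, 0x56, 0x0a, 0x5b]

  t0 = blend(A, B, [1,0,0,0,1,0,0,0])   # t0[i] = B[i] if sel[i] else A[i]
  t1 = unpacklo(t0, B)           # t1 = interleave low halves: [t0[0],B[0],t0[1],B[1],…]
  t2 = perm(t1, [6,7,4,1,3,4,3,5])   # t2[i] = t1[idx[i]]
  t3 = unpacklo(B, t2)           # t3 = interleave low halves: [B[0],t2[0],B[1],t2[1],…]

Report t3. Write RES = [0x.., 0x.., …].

→ t0 |39|54|7a|58|d2|22|c9|e6|
→ t1 |39|39|54|d1|7a|da|58|40|
→ t2 |58|40|7a|39|d1|7a|d1|da|
→ t3 |39|58|d1|40|da|7a|40|39|

RES = [0x39, 0x58, 0xd1, 0x40, 0xda, 0x7a, 0x40, 0x39]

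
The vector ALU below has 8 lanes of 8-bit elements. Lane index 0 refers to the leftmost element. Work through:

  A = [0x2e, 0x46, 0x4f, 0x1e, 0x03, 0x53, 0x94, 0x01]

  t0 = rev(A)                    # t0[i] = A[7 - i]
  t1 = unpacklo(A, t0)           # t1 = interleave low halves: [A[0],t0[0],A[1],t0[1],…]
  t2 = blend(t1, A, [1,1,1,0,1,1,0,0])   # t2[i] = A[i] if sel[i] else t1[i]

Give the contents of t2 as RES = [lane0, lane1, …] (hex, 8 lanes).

t0 = [0x01, 0x94, 0x53, 0x03, 0x1e, 0x4f, 0x46, 0x2e]
t1 = [0x2e, 0x01, 0x46, 0x94, 0x4f, 0x53, 0x1e, 0x03]
t2 = [0x2e, 0x46, 0x4f, 0x94, 0x03, 0x53, 0x1e, 0x03]

RES = [0x2e, 0x46, 0x4f, 0x94, 0x03, 0x53, 0x1e, 0x03]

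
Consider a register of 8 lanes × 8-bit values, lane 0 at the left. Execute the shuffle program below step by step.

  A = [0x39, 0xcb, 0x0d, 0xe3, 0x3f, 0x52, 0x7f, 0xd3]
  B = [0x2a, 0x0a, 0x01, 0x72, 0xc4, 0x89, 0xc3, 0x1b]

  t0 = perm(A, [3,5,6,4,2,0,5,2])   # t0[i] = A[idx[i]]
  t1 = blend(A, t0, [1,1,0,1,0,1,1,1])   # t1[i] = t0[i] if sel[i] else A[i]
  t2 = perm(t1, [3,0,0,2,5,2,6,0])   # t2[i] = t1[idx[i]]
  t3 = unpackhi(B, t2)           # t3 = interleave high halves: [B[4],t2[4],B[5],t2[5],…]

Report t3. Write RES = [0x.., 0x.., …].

  t0: e3 52 7f 3f 0d 39 52 0d
  t1: e3 52 0d 3f 3f 39 52 0d
  t2: 3f e3 e3 0d 39 0d 52 e3
  t3: c4 39 89 0d c3 52 1b e3

RES = [0xc4, 0x39, 0x89, 0x0d, 0xc3, 0x52, 0x1b, 0xe3]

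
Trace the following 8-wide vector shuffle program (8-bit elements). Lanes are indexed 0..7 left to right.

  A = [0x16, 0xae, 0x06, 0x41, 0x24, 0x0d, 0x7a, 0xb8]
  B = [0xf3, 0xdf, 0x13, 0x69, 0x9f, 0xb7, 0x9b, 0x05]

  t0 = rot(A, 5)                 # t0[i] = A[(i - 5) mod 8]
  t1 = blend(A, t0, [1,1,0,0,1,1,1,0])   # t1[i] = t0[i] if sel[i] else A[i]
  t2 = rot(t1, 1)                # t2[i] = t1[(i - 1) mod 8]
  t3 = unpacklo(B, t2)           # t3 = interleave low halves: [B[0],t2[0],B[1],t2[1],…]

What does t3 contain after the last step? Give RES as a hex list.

  t0: 41 24 0d 7a b8 16 ae 06
  t1: 41 24 06 41 b8 16 ae b8
  t2: b8 41 24 06 41 b8 16 ae
  t3: f3 b8 df 41 13 24 69 06

RES = [0xf3, 0xb8, 0xdf, 0x41, 0x13, 0x24, 0x69, 0x06]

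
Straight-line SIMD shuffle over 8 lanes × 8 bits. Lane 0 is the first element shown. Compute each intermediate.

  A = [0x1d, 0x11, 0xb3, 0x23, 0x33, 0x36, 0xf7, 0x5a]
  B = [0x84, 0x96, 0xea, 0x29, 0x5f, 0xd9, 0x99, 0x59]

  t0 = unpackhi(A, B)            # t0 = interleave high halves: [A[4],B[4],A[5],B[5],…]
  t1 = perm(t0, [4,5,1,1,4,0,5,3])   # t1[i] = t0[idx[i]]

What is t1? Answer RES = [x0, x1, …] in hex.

RES = [0xf7, 0x99, 0x5f, 0x5f, 0xf7, 0x33, 0x99, 0xd9]

→ t0 |33|5f|36|d9|f7|99|5a|59|
→ t1 |f7|99|5f|5f|f7|33|99|d9|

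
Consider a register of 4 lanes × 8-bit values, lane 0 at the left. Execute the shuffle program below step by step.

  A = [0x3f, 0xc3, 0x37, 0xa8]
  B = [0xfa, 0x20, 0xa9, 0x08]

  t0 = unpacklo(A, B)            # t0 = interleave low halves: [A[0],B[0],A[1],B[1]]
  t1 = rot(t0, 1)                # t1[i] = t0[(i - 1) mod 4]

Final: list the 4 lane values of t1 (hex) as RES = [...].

RES = [ 0x20  0x3f  0xfa  0xc3 ]

t0 = [0x3f, 0xfa, 0xc3, 0x20]
t1 = [0x20, 0x3f, 0xfa, 0xc3]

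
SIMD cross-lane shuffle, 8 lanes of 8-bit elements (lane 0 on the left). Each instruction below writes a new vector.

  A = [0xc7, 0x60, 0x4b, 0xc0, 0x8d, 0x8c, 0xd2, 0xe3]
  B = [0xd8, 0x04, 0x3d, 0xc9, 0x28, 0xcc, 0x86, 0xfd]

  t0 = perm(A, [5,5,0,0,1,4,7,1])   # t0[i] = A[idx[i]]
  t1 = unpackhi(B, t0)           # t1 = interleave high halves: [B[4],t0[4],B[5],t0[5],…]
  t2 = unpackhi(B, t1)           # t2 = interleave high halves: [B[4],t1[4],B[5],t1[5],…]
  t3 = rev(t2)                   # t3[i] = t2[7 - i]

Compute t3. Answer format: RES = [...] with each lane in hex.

t0 = [0x8c, 0x8c, 0xc7, 0xc7, 0x60, 0x8d, 0xe3, 0x60]
t1 = [0x28, 0x60, 0xcc, 0x8d, 0x86, 0xe3, 0xfd, 0x60]
t2 = [0x28, 0x86, 0xcc, 0xe3, 0x86, 0xfd, 0xfd, 0x60]
t3 = [0x60, 0xfd, 0xfd, 0x86, 0xe3, 0xcc, 0x86, 0x28]

RES = [0x60, 0xfd, 0xfd, 0x86, 0xe3, 0xcc, 0x86, 0x28]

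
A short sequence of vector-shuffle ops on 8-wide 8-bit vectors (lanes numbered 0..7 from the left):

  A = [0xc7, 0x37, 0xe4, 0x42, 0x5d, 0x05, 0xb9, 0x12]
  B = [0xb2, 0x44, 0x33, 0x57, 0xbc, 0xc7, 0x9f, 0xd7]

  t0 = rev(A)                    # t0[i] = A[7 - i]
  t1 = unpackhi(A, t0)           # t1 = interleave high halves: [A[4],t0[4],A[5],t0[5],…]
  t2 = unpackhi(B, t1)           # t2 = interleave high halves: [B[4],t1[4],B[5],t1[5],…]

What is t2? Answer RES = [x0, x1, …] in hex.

  t0: 12 b9 05 5d 42 e4 37 c7
  t1: 5d 42 05 e4 b9 37 12 c7
  t2: bc b9 c7 37 9f 12 d7 c7

RES = [ 0xbc  0xb9  0xc7  0x37  0x9f  0x12  0xd7  0xc7 ]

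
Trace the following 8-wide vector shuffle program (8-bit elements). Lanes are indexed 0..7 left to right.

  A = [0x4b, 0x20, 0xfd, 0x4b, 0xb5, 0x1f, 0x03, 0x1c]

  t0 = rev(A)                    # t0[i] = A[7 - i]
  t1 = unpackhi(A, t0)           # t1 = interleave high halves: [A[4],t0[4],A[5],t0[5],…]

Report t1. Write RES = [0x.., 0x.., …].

RES = [ 0xb5  0x4b  0x1f  0xfd  0x03  0x20  0x1c  0x4b ]

→ t0 |1c|03|1f|b5|4b|fd|20|4b|
→ t1 |b5|4b|1f|fd|03|20|1c|4b|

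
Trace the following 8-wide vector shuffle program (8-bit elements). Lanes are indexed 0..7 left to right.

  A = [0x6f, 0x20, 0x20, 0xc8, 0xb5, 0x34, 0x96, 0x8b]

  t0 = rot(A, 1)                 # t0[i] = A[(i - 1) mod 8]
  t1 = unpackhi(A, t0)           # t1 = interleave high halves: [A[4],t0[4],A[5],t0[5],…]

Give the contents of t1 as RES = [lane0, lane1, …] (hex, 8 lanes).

→ t0 |8b|6f|20|20|c8|b5|34|96|
→ t1 |b5|c8|34|b5|96|34|8b|96|

RES = [ 0xb5  0xc8  0x34  0xb5  0x96  0x34  0x8b  0x96 ]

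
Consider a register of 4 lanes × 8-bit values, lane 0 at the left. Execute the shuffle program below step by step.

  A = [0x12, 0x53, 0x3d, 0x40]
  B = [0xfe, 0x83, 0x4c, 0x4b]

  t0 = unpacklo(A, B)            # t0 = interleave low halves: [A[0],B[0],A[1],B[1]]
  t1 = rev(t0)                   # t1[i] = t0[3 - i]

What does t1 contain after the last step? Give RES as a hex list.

RES = [0x83, 0x53, 0xfe, 0x12]

t0 = [0x12, 0xfe, 0x53, 0x83]
t1 = [0x83, 0x53, 0xfe, 0x12]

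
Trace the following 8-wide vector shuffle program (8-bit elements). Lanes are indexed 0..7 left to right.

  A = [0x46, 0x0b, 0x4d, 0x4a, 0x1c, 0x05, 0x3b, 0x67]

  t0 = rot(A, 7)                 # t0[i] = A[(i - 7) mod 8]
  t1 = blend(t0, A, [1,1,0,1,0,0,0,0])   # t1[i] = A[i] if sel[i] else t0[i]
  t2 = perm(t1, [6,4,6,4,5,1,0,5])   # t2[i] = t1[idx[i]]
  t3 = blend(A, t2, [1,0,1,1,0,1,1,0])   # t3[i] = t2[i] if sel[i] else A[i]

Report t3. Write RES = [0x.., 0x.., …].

RES = [ 0x67  0x0b  0x67  0x05  0x1c  0x0b  0x46  0x67 ]

→ t0 |0b|4d|4a|1c|05|3b|67|46|
→ t1 |46|0b|4a|4a|05|3b|67|46|
→ t2 |67|05|67|05|3b|0b|46|3b|
→ t3 |67|0b|67|05|1c|0b|46|67|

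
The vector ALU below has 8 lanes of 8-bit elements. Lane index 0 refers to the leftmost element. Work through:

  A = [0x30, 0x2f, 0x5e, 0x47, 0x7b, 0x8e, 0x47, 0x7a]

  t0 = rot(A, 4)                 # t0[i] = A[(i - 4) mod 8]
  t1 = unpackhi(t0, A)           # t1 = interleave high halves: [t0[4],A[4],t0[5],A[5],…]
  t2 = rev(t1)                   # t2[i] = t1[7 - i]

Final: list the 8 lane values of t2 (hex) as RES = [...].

→ t0 |7b|8e|47|7a|30|2f|5e|47|
→ t1 |30|7b|2f|8e|5e|47|47|7a|
→ t2 |7a|47|47|5e|8e|2f|7b|30|

RES = [ 0x7a  0x47  0x47  0x5e  0x8e  0x2f  0x7b  0x30 ]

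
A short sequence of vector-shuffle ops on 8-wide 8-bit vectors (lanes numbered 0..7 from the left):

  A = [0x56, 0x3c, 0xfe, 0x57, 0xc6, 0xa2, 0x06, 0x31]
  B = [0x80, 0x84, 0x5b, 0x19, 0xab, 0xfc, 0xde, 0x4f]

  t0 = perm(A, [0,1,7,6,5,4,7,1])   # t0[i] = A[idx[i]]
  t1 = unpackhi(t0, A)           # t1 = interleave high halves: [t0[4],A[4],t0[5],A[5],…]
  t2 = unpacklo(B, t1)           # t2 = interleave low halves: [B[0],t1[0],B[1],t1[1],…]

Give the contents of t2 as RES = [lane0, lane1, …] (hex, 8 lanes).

t0 = [0x56, 0x3c, 0x31, 0x06, 0xa2, 0xc6, 0x31, 0x3c]
t1 = [0xa2, 0xc6, 0xc6, 0xa2, 0x31, 0x06, 0x3c, 0x31]
t2 = [0x80, 0xa2, 0x84, 0xc6, 0x5b, 0xc6, 0x19, 0xa2]

RES = [ 0x80  0xa2  0x84  0xc6  0x5b  0xc6  0x19  0xa2 ]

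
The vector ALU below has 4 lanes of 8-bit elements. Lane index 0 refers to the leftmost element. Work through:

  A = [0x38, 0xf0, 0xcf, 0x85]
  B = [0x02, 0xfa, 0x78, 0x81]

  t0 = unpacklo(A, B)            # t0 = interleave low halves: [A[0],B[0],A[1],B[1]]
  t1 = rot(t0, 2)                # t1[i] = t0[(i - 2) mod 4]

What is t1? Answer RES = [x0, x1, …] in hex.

RES = [0xf0, 0xfa, 0x38, 0x02]

t0 = [0x38, 0x02, 0xf0, 0xfa]
t1 = [0xf0, 0xfa, 0x38, 0x02]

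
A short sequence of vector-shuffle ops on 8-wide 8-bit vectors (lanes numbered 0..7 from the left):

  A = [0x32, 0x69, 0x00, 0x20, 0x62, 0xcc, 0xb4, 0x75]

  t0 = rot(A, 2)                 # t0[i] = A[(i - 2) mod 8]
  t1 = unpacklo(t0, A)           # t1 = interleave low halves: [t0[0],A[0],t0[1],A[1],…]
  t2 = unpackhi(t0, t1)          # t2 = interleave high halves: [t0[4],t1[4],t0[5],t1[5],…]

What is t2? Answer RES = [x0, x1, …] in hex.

→ t0 |b4|75|32|69|00|20|62|cc|
→ t1 |b4|32|75|69|32|00|69|20|
→ t2 |00|32|20|00|62|69|cc|20|

RES = [ 0x00  0x32  0x20  0x00  0x62  0x69  0xcc  0x20 ]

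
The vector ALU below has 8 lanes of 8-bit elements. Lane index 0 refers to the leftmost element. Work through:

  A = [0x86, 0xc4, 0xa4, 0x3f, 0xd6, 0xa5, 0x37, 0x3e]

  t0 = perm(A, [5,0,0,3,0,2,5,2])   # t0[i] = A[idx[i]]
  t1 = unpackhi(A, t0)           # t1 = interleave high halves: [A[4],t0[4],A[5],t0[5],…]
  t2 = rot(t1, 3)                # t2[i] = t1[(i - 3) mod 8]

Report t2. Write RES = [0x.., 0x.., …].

RES = [ 0xa5  0x3e  0xa4  0xd6  0x86  0xa5  0xa4  0x37 ]

t0 = [0xa5, 0x86, 0x86, 0x3f, 0x86, 0xa4, 0xa5, 0xa4]
t1 = [0xd6, 0x86, 0xa5, 0xa4, 0x37, 0xa5, 0x3e, 0xa4]
t2 = [0xa5, 0x3e, 0xa4, 0xd6, 0x86, 0xa5, 0xa4, 0x37]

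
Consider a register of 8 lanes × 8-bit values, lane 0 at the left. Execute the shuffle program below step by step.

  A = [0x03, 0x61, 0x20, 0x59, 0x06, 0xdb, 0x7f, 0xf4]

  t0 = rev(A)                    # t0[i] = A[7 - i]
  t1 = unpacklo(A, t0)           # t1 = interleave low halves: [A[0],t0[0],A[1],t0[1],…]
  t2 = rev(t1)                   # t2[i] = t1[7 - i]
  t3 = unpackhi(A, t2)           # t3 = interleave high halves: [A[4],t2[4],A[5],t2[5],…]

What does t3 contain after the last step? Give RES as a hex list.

RES = [ 0x06  0x7f  0xdb  0x61  0x7f  0xf4  0xf4  0x03 ]

→ t0 |f4|7f|db|06|59|20|61|03|
→ t1 |03|f4|61|7f|20|db|59|06|
→ t2 |06|59|db|20|7f|61|f4|03|
→ t3 |06|7f|db|61|7f|f4|f4|03|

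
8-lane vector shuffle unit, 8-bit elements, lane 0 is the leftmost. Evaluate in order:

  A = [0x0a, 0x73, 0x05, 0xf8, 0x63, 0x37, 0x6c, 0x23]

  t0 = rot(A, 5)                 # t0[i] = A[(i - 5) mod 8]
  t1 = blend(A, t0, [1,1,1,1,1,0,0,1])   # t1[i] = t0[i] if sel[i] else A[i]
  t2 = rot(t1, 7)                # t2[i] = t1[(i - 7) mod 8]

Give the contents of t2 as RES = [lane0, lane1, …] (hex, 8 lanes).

RES = [0x63, 0x37, 0x6c, 0x23, 0x37, 0x6c, 0x05, 0xf8]

→ t0 |f8|63|37|6c|23|0a|73|05|
→ t1 |f8|63|37|6c|23|37|6c|05|
→ t2 |63|37|6c|23|37|6c|05|f8|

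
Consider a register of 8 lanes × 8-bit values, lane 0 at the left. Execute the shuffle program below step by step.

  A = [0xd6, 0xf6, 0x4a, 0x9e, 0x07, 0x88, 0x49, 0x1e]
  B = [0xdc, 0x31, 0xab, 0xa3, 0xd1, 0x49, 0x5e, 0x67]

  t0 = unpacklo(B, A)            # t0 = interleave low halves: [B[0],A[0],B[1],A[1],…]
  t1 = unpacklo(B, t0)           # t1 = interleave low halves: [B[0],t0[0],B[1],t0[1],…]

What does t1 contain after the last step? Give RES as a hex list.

RES = [0xdc, 0xdc, 0x31, 0xd6, 0xab, 0x31, 0xa3, 0xf6]

t0 = [0xdc, 0xd6, 0x31, 0xf6, 0xab, 0x4a, 0xa3, 0x9e]
t1 = [0xdc, 0xdc, 0x31, 0xd6, 0xab, 0x31, 0xa3, 0xf6]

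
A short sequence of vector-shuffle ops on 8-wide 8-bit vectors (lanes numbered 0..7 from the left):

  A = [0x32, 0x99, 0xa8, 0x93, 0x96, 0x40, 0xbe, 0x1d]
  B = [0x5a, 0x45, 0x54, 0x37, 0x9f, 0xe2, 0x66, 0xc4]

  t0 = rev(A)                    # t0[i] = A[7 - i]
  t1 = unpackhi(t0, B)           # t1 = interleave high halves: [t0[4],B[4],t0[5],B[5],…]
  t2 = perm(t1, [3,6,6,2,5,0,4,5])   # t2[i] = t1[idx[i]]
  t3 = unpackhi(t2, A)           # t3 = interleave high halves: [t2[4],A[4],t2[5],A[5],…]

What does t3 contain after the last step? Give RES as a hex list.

RES = [0x66, 0x96, 0x93, 0x40, 0x99, 0xbe, 0x66, 0x1d]

→ t0 |1d|be|40|96|93|a8|99|32|
→ t1 |93|9f|a8|e2|99|66|32|c4|
→ t2 |e2|32|32|a8|66|93|99|66|
→ t3 |66|96|93|40|99|be|66|1d|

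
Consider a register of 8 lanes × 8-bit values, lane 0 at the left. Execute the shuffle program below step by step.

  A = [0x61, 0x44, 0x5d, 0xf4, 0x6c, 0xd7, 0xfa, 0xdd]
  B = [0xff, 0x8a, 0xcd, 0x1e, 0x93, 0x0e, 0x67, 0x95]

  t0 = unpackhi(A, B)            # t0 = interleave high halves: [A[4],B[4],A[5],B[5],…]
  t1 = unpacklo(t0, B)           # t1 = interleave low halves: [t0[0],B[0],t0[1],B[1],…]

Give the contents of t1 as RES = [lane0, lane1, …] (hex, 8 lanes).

  t0: 6c 93 d7 0e fa 67 dd 95
  t1: 6c ff 93 8a d7 cd 0e 1e

RES = [ 0x6c  0xff  0x93  0x8a  0xd7  0xcd  0x0e  0x1e ]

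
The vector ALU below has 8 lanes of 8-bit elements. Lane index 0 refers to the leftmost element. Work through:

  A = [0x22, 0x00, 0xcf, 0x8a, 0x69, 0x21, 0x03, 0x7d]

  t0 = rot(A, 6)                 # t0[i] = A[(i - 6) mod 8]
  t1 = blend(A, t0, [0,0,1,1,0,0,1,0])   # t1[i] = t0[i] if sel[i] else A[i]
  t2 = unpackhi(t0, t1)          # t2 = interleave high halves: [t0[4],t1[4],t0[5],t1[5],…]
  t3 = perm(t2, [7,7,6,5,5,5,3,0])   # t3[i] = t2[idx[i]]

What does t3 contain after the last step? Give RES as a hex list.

  t0: cf 8a 69 21 03 7d 22 00
  t1: 22 00 69 21 69 21 22 7d
  t2: 03 69 7d 21 22 22 00 7d
  t3: 7d 7d 00 22 22 22 21 03

RES = [0x7d, 0x7d, 0x00, 0x22, 0x22, 0x22, 0x21, 0x03]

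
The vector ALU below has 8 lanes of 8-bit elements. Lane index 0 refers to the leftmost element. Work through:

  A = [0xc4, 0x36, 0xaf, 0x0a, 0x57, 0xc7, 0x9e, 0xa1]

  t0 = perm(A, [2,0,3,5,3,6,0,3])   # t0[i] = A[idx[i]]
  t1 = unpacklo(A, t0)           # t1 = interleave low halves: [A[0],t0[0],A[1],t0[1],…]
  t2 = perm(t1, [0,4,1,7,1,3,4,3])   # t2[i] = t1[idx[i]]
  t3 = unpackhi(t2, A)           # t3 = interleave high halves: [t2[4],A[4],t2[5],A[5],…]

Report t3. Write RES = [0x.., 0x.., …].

RES = [0xaf, 0x57, 0xc4, 0xc7, 0xaf, 0x9e, 0xc4, 0xa1]

→ t0 |af|c4|0a|c7|0a|9e|c4|0a|
→ t1 |c4|af|36|c4|af|0a|0a|c7|
→ t2 |c4|af|af|c7|af|c4|af|c4|
→ t3 |af|57|c4|c7|af|9e|c4|a1|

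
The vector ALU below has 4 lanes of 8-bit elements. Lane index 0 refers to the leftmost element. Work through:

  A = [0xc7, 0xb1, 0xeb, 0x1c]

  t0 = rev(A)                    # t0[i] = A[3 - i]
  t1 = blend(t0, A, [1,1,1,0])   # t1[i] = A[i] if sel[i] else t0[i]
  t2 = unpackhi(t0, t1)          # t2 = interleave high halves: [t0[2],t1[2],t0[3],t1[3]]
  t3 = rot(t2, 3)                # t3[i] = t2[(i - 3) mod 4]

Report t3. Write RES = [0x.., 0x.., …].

RES = [ 0xeb  0xc7  0xc7  0xb1 ]

  t0: 1c eb b1 c7
  t1: c7 b1 eb c7
  t2: b1 eb c7 c7
  t3: eb c7 c7 b1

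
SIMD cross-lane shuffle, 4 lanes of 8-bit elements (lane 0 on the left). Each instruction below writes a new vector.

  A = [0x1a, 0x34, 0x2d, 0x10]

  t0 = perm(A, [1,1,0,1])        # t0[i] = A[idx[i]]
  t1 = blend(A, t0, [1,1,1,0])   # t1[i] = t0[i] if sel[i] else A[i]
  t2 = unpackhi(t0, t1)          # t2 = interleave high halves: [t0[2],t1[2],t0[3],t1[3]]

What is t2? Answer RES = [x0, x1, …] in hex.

t0 = [0x34, 0x34, 0x1a, 0x34]
t1 = [0x34, 0x34, 0x1a, 0x10]
t2 = [0x1a, 0x1a, 0x34, 0x10]

RES = [0x1a, 0x1a, 0x34, 0x10]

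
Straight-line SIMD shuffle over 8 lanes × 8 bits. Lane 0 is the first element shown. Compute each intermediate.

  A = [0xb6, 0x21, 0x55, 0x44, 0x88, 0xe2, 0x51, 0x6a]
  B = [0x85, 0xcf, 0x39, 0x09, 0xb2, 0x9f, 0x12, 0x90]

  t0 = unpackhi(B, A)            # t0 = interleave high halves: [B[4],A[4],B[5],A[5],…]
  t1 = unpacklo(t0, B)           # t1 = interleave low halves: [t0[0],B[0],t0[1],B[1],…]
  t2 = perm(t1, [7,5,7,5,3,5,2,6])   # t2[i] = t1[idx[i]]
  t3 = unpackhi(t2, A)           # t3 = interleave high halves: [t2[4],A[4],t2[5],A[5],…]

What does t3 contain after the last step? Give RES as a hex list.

t0 = [0xb2, 0x88, 0x9f, 0xe2, 0x12, 0x51, 0x90, 0x6a]
t1 = [0xb2, 0x85, 0x88, 0xcf, 0x9f, 0x39, 0xe2, 0x09]
t2 = [0x09, 0x39, 0x09, 0x39, 0xcf, 0x39, 0x88, 0xe2]
t3 = [0xcf, 0x88, 0x39, 0xe2, 0x88, 0x51, 0xe2, 0x6a]

RES = [ 0xcf  0x88  0x39  0xe2  0x88  0x51  0xe2  0x6a ]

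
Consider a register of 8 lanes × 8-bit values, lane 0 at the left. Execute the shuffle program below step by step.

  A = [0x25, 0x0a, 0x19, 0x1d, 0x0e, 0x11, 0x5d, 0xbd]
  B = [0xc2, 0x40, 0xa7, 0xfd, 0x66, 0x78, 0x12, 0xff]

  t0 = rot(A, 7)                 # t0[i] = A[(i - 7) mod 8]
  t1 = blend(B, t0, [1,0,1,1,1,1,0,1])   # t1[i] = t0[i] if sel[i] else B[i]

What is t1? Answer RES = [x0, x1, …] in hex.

RES = [ 0x0a  0x40  0x1d  0x0e  0x11  0x5d  0x12  0x25 ]

t0 = [0x0a, 0x19, 0x1d, 0x0e, 0x11, 0x5d, 0xbd, 0x25]
t1 = [0x0a, 0x40, 0x1d, 0x0e, 0x11, 0x5d, 0x12, 0x25]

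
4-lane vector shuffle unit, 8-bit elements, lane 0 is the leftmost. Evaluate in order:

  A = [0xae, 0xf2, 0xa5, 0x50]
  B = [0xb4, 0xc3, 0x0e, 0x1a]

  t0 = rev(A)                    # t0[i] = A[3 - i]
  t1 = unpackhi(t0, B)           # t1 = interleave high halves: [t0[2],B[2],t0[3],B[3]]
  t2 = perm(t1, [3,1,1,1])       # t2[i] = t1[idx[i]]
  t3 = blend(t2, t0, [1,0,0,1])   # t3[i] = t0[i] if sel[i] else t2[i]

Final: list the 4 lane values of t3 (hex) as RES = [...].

  t0: 50 a5 f2 ae
  t1: f2 0e ae 1a
  t2: 1a 0e 0e 0e
  t3: 50 0e 0e ae

RES = [ 0x50  0x0e  0x0e  0xae ]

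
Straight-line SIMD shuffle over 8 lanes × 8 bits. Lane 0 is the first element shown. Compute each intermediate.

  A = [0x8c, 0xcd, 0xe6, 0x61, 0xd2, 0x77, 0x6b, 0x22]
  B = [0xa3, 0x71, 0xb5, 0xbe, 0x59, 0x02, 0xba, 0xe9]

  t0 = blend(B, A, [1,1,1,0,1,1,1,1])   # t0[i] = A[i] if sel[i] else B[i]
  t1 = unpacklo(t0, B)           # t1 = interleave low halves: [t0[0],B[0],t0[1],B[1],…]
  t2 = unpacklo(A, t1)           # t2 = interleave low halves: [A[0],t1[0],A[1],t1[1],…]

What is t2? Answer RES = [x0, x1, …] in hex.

t0 = [0x8c, 0xcd, 0xe6, 0xbe, 0xd2, 0x77, 0x6b, 0x22]
t1 = [0x8c, 0xa3, 0xcd, 0x71, 0xe6, 0xb5, 0xbe, 0xbe]
t2 = [0x8c, 0x8c, 0xcd, 0xa3, 0xe6, 0xcd, 0x61, 0x71]

RES = [ 0x8c  0x8c  0xcd  0xa3  0xe6  0xcd  0x61  0x71 ]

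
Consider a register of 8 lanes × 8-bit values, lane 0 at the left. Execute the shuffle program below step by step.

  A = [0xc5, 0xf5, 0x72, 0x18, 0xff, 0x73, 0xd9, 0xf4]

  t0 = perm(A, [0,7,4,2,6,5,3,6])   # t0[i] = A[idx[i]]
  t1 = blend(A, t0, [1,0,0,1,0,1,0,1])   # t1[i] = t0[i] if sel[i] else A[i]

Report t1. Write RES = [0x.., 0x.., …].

→ t0 |c5|f4|ff|72|d9|73|18|d9|
→ t1 |c5|f5|72|72|ff|73|d9|d9|

RES = [0xc5, 0xf5, 0x72, 0x72, 0xff, 0x73, 0xd9, 0xd9]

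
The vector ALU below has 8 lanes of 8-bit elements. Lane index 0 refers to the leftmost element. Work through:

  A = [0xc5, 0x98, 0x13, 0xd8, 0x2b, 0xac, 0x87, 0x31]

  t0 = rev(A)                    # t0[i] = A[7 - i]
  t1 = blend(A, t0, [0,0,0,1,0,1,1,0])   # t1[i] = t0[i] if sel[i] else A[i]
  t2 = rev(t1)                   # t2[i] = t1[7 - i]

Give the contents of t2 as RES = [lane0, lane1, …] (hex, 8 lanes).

RES = [0x31, 0x98, 0x13, 0x2b, 0x2b, 0x13, 0x98, 0xc5]

t0 = [0x31, 0x87, 0xac, 0x2b, 0xd8, 0x13, 0x98, 0xc5]
t1 = [0xc5, 0x98, 0x13, 0x2b, 0x2b, 0x13, 0x98, 0x31]
t2 = [0x31, 0x98, 0x13, 0x2b, 0x2b, 0x13, 0x98, 0xc5]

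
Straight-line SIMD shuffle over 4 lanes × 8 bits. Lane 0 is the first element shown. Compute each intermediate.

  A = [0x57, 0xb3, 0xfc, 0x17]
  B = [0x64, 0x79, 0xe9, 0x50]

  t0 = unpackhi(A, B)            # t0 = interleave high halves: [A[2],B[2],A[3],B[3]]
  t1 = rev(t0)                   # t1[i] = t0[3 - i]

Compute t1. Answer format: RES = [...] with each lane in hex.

RES = [0x50, 0x17, 0xe9, 0xfc]

t0 = [0xfc, 0xe9, 0x17, 0x50]
t1 = [0x50, 0x17, 0xe9, 0xfc]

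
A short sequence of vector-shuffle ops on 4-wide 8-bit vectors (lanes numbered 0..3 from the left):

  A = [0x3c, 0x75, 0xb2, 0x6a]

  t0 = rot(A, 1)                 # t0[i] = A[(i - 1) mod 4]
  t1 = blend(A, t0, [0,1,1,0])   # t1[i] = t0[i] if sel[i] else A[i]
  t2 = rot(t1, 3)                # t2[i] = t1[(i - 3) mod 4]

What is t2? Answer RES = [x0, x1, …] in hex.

→ t0 |6a|3c|75|b2|
→ t1 |3c|3c|75|6a|
→ t2 |3c|75|6a|3c|

RES = [0x3c, 0x75, 0x6a, 0x3c]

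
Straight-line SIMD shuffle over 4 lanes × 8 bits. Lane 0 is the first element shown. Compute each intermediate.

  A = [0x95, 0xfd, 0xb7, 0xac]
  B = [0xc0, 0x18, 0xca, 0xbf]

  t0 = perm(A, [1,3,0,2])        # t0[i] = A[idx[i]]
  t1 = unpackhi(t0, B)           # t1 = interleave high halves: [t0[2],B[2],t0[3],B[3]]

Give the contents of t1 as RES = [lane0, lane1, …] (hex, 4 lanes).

RES = [ 0x95  0xca  0xb7  0xbf ]

→ t0 |fd|ac|95|b7|
→ t1 |95|ca|b7|bf|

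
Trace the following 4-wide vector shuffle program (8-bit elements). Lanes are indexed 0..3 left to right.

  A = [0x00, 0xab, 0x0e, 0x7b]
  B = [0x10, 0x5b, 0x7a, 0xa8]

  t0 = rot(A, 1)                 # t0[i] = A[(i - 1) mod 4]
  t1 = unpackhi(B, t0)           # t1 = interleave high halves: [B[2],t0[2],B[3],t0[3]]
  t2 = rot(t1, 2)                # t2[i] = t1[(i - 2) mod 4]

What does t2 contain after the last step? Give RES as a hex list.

  t0: 7b 00 ab 0e
  t1: 7a ab a8 0e
  t2: a8 0e 7a ab

RES = [ 0xa8  0x0e  0x7a  0xab ]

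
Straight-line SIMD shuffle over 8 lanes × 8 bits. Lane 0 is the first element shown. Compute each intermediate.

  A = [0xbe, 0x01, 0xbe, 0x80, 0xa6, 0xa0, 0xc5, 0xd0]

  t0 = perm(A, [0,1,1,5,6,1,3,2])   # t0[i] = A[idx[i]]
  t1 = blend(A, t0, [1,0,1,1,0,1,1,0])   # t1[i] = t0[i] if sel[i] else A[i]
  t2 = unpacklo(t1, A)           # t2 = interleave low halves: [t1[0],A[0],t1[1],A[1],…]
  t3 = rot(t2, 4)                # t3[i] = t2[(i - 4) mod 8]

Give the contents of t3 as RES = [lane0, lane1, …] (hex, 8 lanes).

RES = [0x01, 0xbe, 0xa0, 0x80, 0xbe, 0xbe, 0x01, 0x01]

  t0: be 01 01 a0 c5 01 80 be
  t1: be 01 01 a0 a6 01 80 d0
  t2: be be 01 01 01 be a0 80
  t3: 01 be a0 80 be be 01 01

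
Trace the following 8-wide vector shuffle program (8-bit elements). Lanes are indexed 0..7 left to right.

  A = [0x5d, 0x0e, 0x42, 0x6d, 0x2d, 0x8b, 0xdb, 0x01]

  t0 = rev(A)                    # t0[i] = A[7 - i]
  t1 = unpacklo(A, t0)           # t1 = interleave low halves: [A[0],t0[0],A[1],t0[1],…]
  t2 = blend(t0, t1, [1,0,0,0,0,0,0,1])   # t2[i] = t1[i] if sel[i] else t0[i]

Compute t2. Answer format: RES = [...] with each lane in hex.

RES = [ 0x5d  0xdb  0x8b  0x2d  0x6d  0x42  0x0e  0x2d ]

→ t0 |01|db|8b|2d|6d|42|0e|5d|
→ t1 |5d|01|0e|db|42|8b|6d|2d|
→ t2 |5d|db|8b|2d|6d|42|0e|2d|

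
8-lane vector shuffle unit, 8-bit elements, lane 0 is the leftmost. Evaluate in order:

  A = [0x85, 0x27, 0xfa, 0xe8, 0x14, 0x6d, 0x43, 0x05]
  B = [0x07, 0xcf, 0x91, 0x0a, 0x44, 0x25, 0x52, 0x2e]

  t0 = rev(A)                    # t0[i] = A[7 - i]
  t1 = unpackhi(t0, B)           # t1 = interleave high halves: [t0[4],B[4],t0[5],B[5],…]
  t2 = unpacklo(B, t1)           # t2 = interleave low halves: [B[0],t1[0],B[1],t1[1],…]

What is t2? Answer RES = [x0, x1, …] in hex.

t0 = [0x05, 0x43, 0x6d, 0x14, 0xe8, 0xfa, 0x27, 0x85]
t1 = [0xe8, 0x44, 0xfa, 0x25, 0x27, 0x52, 0x85, 0x2e]
t2 = [0x07, 0xe8, 0xcf, 0x44, 0x91, 0xfa, 0x0a, 0x25]

RES = [0x07, 0xe8, 0xcf, 0x44, 0x91, 0xfa, 0x0a, 0x25]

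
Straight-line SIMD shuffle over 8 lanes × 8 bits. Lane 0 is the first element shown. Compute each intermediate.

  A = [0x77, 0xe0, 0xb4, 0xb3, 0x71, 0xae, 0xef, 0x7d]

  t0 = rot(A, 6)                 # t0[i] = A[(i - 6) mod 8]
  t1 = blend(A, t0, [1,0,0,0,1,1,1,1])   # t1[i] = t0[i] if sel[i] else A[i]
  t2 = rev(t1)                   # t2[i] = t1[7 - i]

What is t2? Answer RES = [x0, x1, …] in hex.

t0 = [0xb4, 0xb3, 0x71, 0xae, 0xef, 0x7d, 0x77, 0xe0]
t1 = [0xb4, 0xe0, 0xb4, 0xb3, 0xef, 0x7d, 0x77, 0xe0]
t2 = [0xe0, 0x77, 0x7d, 0xef, 0xb3, 0xb4, 0xe0, 0xb4]

RES = [0xe0, 0x77, 0x7d, 0xef, 0xb3, 0xb4, 0xe0, 0xb4]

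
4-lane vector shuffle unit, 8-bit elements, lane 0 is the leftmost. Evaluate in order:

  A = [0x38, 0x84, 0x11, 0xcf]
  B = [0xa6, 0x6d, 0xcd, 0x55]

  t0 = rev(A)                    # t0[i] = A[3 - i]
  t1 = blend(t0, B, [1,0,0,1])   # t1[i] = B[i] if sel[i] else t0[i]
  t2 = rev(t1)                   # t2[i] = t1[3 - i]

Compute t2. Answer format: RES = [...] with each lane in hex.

t0 = [0xcf, 0x11, 0x84, 0x38]
t1 = [0xa6, 0x11, 0x84, 0x55]
t2 = [0x55, 0x84, 0x11, 0xa6]

RES = [0x55, 0x84, 0x11, 0xa6]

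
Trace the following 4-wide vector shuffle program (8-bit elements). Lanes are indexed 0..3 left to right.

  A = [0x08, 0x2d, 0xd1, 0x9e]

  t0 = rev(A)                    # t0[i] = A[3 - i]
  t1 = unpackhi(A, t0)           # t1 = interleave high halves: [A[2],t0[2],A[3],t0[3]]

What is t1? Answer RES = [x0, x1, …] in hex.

  t0: 9e d1 2d 08
  t1: d1 2d 9e 08

RES = [ 0xd1  0x2d  0x9e  0x08 ]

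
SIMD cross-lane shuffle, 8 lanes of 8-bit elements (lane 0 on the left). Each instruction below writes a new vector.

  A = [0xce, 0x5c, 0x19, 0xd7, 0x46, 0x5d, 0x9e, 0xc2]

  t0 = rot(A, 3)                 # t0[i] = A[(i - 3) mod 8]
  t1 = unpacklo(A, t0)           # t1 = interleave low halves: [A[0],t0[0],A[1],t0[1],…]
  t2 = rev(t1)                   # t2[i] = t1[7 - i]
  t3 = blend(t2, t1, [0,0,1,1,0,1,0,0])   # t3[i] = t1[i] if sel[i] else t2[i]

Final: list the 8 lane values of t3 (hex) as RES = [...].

→ t0 |5d|9e|c2|ce|5c|19|d7|46|
→ t1 |ce|5d|5c|9e|19|c2|d7|ce|
→ t2 |ce|d7|c2|19|9e|5c|5d|ce|
→ t3 |ce|d7|5c|9e|9e|c2|5d|ce|

RES = [0xce, 0xd7, 0x5c, 0x9e, 0x9e, 0xc2, 0x5d, 0xce]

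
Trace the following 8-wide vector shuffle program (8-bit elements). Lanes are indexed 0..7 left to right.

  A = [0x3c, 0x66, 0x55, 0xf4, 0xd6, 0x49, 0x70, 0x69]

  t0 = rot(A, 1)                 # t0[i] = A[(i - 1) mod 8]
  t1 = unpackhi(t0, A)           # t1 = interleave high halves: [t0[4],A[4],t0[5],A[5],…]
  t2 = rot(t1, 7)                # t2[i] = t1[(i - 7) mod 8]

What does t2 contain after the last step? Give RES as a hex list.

RES = [ 0xd6  0xd6  0x49  0x49  0x70  0x70  0x69  0xf4 ]

t0 = [0x69, 0x3c, 0x66, 0x55, 0xf4, 0xd6, 0x49, 0x70]
t1 = [0xf4, 0xd6, 0xd6, 0x49, 0x49, 0x70, 0x70, 0x69]
t2 = [0xd6, 0xd6, 0x49, 0x49, 0x70, 0x70, 0x69, 0xf4]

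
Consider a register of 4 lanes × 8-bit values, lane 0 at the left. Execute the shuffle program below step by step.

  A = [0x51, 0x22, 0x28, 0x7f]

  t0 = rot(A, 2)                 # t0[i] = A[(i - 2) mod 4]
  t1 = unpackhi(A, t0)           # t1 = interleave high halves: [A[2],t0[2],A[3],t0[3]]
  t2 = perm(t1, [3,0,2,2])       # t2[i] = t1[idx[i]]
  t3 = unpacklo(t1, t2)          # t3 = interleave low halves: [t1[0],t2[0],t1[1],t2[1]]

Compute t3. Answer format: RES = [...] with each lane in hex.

RES = [ 0x28  0x22  0x51  0x28 ]

t0 = [0x28, 0x7f, 0x51, 0x22]
t1 = [0x28, 0x51, 0x7f, 0x22]
t2 = [0x22, 0x28, 0x7f, 0x7f]
t3 = [0x28, 0x22, 0x51, 0x28]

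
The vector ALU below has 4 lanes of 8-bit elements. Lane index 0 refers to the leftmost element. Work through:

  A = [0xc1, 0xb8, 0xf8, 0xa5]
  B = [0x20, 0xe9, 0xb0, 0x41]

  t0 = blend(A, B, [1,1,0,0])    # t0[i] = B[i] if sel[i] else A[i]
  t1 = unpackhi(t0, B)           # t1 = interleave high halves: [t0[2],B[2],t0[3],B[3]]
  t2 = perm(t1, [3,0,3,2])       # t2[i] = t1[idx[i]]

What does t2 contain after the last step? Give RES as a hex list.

RES = [0x41, 0xf8, 0x41, 0xa5]

t0 = [0x20, 0xe9, 0xf8, 0xa5]
t1 = [0xf8, 0xb0, 0xa5, 0x41]
t2 = [0x41, 0xf8, 0x41, 0xa5]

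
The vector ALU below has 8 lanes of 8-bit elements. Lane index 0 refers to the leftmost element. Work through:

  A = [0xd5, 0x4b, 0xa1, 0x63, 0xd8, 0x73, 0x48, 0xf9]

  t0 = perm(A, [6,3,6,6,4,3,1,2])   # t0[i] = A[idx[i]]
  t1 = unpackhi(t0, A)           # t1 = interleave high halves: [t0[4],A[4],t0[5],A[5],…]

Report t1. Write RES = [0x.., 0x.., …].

RES = [ 0xd8  0xd8  0x63  0x73  0x4b  0x48  0xa1  0xf9 ]

t0 = [0x48, 0x63, 0x48, 0x48, 0xd8, 0x63, 0x4b, 0xa1]
t1 = [0xd8, 0xd8, 0x63, 0x73, 0x4b, 0x48, 0xa1, 0xf9]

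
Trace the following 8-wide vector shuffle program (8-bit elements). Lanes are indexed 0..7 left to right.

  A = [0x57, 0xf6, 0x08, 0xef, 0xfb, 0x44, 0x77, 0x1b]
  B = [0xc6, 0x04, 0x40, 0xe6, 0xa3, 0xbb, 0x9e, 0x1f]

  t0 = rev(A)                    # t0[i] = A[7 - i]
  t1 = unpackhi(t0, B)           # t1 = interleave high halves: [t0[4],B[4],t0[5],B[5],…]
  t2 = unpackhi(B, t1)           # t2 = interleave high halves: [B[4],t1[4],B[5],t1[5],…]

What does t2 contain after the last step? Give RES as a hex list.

RES = [0xa3, 0xf6, 0xbb, 0x9e, 0x9e, 0x57, 0x1f, 0x1f]

t0 = [0x1b, 0x77, 0x44, 0xfb, 0xef, 0x08, 0xf6, 0x57]
t1 = [0xef, 0xa3, 0x08, 0xbb, 0xf6, 0x9e, 0x57, 0x1f]
t2 = [0xa3, 0xf6, 0xbb, 0x9e, 0x9e, 0x57, 0x1f, 0x1f]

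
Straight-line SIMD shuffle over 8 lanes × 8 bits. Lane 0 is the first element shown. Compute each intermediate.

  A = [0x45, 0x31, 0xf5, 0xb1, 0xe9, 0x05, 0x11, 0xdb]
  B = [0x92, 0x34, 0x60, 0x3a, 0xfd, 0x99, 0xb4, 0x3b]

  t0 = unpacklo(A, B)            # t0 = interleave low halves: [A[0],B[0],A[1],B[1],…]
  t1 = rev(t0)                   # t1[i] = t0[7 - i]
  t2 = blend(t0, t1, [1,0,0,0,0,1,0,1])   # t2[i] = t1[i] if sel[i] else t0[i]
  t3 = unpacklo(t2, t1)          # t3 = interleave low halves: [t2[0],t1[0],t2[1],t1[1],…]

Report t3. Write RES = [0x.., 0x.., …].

RES = [ 0x3a  0x3a  0x92  0xb1  0x31  0x60  0x34  0xf5 ]

  t0: 45 92 31 34 f5 60 b1 3a
  t1: 3a b1 60 f5 34 31 92 45
  t2: 3a 92 31 34 f5 31 b1 45
  t3: 3a 3a 92 b1 31 60 34 f5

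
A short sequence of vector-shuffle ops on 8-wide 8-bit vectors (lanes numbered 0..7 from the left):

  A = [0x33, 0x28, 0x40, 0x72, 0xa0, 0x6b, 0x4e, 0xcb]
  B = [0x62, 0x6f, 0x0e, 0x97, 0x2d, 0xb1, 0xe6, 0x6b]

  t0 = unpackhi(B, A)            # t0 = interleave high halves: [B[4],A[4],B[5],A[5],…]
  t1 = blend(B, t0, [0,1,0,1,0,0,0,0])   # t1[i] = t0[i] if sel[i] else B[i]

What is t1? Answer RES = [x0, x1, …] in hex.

t0 = [0x2d, 0xa0, 0xb1, 0x6b, 0xe6, 0x4e, 0x6b, 0xcb]
t1 = [0x62, 0xa0, 0x0e, 0x6b, 0x2d, 0xb1, 0xe6, 0x6b]

RES = [ 0x62  0xa0  0x0e  0x6b  0x2d  0xb1  0xe6  0x6b ]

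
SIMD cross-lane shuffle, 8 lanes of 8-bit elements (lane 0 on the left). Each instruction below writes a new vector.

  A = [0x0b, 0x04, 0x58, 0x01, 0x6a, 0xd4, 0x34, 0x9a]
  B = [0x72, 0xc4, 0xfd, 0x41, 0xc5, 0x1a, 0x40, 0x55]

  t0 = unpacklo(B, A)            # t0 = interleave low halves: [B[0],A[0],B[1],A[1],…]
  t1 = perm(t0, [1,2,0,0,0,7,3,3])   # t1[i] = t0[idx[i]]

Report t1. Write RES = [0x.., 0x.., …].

→ t0 |72|0b|c4|04|fd|58|41|01|
→ t1 |0b|c4|72|72|72|01|04|04|

RES = [ 0x0b  0xc4  0x72  0x72  0x72  0x01  0x04  0x04 ]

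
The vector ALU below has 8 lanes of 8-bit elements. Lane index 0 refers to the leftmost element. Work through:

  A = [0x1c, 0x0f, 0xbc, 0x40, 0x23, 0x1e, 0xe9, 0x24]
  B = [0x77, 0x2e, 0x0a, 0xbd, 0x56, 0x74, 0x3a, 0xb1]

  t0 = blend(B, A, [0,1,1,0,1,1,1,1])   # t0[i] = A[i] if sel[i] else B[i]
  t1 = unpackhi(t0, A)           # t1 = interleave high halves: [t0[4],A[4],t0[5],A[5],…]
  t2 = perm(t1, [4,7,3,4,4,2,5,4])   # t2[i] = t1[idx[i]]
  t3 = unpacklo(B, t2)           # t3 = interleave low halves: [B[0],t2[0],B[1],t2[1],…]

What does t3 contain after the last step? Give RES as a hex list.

RES = [0x77, 0xe9, 0x2e, 0x24, 0x0a, 0x1e, 0xbd, 0xe9]

t0 = [0x77, 0x0f, 0xbc, 0xbd, 0x23, 0x1e, 0xe9, 0x24]
t1 = [0x23, 0x23, 0x1e, 0x1e, 0xe9, 0xe9, 0x24, 0x24]
t2 = [0xe9, 0x24, 0x1e, 0xe9, 0xe9, 0x1e, 0xe9, 0xe9]
t3 = [0x77, 0xe9, 0x2e, 0x24, 0x0a, 0x1e, 0xbd, 0xe9]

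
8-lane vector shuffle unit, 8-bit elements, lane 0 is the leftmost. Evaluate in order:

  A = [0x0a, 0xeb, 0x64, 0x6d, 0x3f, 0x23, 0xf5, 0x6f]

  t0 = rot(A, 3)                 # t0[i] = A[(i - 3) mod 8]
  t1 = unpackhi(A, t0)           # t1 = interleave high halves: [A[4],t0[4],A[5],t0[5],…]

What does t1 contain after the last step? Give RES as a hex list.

→ t0 |23|f5|6f|0a|eb|64|6d|3f|
→ t1 |3f|eb|23|64|f5|6d|6f|3f|

RES = [ 0x3f  0xeb  0x23  0x64  0xf5  0x6d  0x6f  0x3f ]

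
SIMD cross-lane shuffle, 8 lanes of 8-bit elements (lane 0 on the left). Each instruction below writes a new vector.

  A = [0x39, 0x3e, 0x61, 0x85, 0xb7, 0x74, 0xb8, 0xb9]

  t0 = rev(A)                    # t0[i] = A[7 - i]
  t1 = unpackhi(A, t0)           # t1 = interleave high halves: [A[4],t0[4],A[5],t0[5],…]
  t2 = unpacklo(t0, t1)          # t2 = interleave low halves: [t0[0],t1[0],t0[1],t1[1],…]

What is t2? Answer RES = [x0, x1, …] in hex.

RES = [ 0xb9  0xb7  0xb8  0x85  0x74  0x74  0xb7  0x61 ]

→ t0 |b9|b8|74|b7|85|61|3e|39|
→ t1 |b7|85|74|61|b8|3e|b9|39|
→ t2 |b9|b7|b8|85|74|74|b7|61|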